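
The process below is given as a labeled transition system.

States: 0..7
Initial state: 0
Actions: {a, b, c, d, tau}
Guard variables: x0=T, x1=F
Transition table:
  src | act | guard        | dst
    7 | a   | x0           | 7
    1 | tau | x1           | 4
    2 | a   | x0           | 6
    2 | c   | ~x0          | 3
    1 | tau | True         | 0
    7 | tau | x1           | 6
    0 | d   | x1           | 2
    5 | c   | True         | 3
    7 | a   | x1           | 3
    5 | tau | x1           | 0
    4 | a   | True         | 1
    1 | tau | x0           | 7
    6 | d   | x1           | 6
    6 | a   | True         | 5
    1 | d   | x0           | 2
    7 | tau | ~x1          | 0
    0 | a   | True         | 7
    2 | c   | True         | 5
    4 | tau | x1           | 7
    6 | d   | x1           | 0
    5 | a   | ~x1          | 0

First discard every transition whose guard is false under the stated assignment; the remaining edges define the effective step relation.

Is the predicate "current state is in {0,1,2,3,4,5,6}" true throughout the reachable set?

Inv-set: {0,1,2,3,4,5,6}
Reach set: {0,7}
  0: ✓
  7: outside
counterexample path to 7: a

Answer: INVARIANT VIOLATED at state 7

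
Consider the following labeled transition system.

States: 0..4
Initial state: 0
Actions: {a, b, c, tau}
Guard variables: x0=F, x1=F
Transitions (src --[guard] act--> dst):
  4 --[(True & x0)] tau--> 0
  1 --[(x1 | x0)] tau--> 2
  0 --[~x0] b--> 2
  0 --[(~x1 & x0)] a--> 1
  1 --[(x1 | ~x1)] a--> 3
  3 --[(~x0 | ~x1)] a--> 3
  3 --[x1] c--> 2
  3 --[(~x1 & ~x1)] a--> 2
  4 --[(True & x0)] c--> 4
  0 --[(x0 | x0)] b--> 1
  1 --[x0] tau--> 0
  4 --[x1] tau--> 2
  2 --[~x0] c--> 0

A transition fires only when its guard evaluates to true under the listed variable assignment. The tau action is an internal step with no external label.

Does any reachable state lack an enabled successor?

Answer: DEADLOCK-FREE

Analysis:
R = {0,2}
  0: b→2  [deg 1]
  2: c→0  [deg 1]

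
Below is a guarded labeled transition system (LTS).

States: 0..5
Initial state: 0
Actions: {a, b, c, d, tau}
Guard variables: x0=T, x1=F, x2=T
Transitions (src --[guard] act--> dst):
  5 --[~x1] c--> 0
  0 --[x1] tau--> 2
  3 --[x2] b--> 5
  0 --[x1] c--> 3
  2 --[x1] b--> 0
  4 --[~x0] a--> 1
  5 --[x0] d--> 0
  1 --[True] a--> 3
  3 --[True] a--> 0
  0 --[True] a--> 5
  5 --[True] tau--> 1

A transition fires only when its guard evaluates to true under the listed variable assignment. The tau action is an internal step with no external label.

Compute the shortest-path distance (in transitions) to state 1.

Layered search for 1:
  Layer 0: {0}
  Layer 1: {5}
  Layer 2: {1}
first hit 1 at d=2 via a·tau

Answer: 2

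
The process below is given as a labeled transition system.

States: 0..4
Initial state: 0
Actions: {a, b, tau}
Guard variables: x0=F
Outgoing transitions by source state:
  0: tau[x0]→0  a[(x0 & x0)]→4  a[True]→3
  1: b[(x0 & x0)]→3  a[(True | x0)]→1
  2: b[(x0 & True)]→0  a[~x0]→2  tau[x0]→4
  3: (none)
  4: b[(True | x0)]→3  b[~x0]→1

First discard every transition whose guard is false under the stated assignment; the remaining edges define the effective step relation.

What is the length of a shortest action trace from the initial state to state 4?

Answer: UNREACHABLE

Trace:
Layered search for 4:
  Layer 0: {0}
  Layer 1: {3}
4 never appears.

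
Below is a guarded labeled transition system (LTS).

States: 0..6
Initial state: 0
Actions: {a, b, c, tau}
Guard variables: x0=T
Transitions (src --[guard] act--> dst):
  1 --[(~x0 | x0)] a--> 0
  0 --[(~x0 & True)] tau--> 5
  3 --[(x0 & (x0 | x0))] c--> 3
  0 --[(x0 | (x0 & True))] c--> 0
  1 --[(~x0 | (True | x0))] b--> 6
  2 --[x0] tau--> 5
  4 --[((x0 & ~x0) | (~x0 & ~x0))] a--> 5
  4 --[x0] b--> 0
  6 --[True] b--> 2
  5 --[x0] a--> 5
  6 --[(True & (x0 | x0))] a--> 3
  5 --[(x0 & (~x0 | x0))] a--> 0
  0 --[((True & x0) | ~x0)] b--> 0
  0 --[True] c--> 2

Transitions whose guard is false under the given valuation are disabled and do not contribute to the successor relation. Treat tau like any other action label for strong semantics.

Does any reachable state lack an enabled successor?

Reachable = {0,2,5}
  0: b→0  c→0  c→2  [deg 3]
  2: tau→5  [deg 1]
  5: a→0  a→5  [deg 2]

Answer: DEADLOCK-FREE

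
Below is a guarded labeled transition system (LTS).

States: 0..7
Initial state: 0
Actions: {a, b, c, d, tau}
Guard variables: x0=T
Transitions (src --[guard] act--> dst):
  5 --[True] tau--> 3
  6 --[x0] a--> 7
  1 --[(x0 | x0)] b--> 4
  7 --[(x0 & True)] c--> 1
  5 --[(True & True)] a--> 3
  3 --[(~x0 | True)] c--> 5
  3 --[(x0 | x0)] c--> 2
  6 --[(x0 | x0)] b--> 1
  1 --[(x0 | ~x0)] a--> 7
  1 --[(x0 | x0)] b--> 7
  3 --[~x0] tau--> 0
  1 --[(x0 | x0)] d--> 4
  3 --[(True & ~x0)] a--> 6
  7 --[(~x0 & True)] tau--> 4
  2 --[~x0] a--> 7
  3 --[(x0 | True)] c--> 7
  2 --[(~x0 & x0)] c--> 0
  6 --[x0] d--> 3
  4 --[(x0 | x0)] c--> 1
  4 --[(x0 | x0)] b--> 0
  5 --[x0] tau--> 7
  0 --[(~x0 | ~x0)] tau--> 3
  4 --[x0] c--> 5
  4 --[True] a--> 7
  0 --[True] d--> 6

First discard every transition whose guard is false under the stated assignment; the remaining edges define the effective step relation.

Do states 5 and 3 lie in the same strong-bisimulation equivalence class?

Answer: NOT BISIMILAR

Analysis:
Bisimulation quotient by refinement:
  π0 = {{0,1,2,3,4,5,6,7}}
  π1 = {{0},{1,6},{2},{3,7},{4},{5}}
  π2 = {{0},{1},{2},{3},{4},{5},{6},{7}}
8 equivalence class(es) (converged in 3)
class of 5: {5}; class of 3: {3}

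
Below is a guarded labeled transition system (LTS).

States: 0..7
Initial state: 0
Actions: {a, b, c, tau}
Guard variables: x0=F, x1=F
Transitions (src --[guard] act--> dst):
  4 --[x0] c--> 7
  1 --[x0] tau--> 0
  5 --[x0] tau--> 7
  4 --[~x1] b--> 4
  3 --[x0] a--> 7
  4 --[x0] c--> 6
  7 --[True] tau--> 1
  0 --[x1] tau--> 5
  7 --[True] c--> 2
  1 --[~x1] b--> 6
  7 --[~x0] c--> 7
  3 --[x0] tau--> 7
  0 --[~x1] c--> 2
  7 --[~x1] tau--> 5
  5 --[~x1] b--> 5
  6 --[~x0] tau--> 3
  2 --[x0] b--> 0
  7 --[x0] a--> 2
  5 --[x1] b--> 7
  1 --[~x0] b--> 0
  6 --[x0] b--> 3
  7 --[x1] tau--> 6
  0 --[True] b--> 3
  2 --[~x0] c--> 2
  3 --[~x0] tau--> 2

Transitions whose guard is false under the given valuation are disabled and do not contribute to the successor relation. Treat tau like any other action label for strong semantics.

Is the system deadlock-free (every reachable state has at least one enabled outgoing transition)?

R = {0,2,3}
  0: b→3  c→2  [2 exit(s)]
  2: c→2  [1 exit(s)]
  3: tau→2  [1 exit(s)]

Answer: DEADLOCK-FREE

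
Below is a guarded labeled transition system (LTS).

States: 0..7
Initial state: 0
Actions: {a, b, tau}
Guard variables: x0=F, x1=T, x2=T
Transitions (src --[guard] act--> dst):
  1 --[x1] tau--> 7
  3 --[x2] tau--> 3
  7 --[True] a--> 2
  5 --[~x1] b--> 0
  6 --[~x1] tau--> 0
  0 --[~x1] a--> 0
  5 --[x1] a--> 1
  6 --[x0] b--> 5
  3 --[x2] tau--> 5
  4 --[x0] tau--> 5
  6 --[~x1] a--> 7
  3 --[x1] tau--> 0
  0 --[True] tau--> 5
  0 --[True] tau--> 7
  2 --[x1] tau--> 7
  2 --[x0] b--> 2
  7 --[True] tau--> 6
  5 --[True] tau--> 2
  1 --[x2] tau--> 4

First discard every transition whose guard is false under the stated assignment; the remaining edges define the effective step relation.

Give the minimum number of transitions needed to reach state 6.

Answer: 2

Analysis:
BFS to 6:
  L0 = {0}
  L1 = {5,7}
  L2 = {1,2,6}
first hit 6 at d=2 via tau·tau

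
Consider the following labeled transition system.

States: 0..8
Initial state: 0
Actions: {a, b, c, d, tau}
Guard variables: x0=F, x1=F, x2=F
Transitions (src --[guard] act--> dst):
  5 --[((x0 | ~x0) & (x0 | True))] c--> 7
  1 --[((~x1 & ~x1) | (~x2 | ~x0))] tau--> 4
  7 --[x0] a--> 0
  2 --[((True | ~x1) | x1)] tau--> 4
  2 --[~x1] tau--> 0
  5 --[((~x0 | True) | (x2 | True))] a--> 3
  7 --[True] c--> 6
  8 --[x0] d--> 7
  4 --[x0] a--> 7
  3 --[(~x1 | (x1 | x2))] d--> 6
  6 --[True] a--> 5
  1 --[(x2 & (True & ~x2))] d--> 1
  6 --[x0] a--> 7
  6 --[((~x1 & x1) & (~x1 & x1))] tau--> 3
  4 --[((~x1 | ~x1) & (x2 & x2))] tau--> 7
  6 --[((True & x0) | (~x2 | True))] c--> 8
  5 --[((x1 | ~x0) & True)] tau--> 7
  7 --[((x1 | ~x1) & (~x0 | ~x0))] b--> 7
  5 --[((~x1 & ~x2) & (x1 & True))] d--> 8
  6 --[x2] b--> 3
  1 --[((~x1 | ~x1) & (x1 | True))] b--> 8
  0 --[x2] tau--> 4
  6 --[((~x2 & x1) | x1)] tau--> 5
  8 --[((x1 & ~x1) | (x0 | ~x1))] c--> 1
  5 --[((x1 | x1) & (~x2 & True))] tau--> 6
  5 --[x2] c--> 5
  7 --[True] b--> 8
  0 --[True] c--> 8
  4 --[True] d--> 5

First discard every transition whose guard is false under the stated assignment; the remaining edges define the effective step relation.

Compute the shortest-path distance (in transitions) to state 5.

BFS to 5:
  Layer 0: {0}
  Layer 1: {8}
  Layer 2: {1}
  Layer 3: {4}
  Layer 4: {5}
5 enters at depth 4; path c·c·tau·d

Answer: 4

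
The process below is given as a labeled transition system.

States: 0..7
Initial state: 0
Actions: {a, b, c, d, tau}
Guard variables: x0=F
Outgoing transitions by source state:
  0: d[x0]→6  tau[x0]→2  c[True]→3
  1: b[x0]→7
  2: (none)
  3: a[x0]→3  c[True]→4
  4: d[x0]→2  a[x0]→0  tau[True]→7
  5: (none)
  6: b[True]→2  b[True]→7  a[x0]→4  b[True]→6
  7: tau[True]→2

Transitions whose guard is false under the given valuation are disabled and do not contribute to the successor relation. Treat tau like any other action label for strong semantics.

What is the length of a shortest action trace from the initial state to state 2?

Layered search for 2:
  Layer 0: {0}
  Layer 1: {3}
  Layer 2: {4}
  Layer 3: {7}
  Layer 4: {2}
depth(2)=4, e.g. c·c·tau·tau

Answer: 4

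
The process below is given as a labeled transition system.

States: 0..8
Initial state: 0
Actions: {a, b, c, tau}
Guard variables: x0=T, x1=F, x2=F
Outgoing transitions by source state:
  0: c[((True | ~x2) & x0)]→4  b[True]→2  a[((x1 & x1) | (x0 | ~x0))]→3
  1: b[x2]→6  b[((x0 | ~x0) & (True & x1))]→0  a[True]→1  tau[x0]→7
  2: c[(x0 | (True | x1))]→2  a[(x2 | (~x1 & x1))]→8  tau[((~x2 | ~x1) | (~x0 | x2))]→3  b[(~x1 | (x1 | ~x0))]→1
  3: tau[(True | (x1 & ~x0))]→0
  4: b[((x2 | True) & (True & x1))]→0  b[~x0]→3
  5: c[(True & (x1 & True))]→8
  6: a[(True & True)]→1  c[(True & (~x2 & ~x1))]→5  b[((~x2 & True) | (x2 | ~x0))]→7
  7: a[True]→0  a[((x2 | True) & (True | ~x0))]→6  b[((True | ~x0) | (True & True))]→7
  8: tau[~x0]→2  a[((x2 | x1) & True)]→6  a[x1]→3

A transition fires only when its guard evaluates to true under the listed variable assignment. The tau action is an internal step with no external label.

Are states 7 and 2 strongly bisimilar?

Refine partition for ~:
  P[0] = {{0,1,2,3,4,5,6,7,8}}
  P[1] = {{0,6},{1},{2},{3},{4,5,8},{7}}
  P[2] = {{0},{1},{2},{3},{4,5,8},{6},{7}}
Fixed point at round 3; 7 class(es).
class of 7: {7}; class of 2: {2}

Answer: NOT BISIMILAR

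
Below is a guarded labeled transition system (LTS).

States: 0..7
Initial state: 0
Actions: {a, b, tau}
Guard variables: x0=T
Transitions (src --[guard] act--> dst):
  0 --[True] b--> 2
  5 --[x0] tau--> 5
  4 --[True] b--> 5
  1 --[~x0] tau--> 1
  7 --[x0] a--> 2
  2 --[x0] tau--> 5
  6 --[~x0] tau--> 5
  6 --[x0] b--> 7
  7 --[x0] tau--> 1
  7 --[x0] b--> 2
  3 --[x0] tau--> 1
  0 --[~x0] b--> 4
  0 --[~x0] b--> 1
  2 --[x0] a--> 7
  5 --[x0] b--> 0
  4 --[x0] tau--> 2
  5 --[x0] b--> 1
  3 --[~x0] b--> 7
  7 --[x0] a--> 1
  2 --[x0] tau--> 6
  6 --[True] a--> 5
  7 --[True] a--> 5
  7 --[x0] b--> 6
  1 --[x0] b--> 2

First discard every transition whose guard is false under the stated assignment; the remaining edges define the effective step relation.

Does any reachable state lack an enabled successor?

Reach set: {0,1,2,5,6,7}
  0: b→2  [deg 1]
  1: b→2  [deg 1]
  2: a→7  tau→5  tau→6  [deg 3]
  5: b→0  b→1  tau→5  [deg 3]
  6: a→5  b→7  [deg 2]
  7: a→1  a→2  a→5  b→2  b→6  tau→1  [deg 6]

Answer: DEADLOCK-FREE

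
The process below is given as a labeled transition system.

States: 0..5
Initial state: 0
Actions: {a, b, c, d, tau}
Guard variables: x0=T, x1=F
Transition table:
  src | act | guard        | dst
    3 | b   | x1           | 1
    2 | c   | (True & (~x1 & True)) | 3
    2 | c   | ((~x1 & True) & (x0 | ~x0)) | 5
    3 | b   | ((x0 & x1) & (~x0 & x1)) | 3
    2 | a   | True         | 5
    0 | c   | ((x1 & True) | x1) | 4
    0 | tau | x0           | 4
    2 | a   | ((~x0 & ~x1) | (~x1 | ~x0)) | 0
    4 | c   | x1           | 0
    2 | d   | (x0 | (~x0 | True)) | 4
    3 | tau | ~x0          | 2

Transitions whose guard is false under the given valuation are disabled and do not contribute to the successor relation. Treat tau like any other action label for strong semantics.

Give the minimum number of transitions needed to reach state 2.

Answer: UNREACHABLE

Working:
Breadth-first toward 2:
  depth 0: {0}
  depth 1: {4}
2 never appears.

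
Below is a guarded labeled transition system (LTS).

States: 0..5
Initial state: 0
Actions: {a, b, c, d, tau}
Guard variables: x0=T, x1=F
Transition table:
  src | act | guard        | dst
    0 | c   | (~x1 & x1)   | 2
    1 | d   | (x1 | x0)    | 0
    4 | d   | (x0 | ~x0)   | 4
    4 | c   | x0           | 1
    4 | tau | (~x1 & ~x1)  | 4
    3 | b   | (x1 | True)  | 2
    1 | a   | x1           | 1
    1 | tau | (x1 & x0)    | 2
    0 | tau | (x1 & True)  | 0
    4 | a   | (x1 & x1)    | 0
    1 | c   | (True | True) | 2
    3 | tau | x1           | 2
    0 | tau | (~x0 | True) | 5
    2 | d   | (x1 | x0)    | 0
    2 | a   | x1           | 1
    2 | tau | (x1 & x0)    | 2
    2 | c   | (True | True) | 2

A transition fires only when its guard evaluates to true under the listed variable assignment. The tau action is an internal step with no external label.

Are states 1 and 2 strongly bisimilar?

Bisimulation quotient by refinement:
  π0 = {{0,1,2,3,4,5}}
  π1 = {{0},{1,2},{3},{4},{5}}
5 equivalence class(es) (converged in 2)
[1]={1,2}  [2]={1,2}

Answer: BISIMILAR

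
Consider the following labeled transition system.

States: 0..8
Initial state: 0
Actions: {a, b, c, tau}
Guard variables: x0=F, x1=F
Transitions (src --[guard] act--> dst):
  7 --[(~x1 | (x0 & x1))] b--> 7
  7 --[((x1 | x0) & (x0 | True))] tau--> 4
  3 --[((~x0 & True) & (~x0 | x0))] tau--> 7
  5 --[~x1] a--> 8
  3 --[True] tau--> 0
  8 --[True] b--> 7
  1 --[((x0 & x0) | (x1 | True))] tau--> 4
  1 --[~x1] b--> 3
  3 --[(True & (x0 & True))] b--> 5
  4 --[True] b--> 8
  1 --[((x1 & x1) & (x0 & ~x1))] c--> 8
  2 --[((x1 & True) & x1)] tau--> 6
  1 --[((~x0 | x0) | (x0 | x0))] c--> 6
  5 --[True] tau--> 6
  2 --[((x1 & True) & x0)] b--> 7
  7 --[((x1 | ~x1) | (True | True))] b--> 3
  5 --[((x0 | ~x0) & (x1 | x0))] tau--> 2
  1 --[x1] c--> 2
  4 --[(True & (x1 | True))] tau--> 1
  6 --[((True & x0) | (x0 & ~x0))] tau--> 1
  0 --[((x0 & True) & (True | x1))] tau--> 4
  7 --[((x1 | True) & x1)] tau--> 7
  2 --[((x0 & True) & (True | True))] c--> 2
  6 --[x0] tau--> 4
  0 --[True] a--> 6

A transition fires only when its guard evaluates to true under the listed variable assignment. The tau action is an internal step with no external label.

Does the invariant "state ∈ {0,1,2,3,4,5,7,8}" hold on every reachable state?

Answer: INVARIANT VIOLATED at state 6

Working:
Inv-set: {0,1,2,3,4,5,7,8}
R = {0,6}
  0: ok
  6: outside
reach 6 via a — violates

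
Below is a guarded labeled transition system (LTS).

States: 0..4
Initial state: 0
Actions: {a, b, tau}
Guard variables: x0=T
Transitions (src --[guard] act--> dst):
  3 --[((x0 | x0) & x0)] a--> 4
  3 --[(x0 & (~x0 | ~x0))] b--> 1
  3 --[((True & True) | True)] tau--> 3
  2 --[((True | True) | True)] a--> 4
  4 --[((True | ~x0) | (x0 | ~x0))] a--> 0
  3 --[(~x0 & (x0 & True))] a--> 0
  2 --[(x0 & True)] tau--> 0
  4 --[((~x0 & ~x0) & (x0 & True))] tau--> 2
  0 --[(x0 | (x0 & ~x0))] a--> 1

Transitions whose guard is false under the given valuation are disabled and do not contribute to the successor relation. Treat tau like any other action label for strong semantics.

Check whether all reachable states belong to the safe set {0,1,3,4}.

Allowed set {0,1,3,4}
Reachable = {0,1}
  0: ok
  1: ok

Answer: INVARIANT HOLDS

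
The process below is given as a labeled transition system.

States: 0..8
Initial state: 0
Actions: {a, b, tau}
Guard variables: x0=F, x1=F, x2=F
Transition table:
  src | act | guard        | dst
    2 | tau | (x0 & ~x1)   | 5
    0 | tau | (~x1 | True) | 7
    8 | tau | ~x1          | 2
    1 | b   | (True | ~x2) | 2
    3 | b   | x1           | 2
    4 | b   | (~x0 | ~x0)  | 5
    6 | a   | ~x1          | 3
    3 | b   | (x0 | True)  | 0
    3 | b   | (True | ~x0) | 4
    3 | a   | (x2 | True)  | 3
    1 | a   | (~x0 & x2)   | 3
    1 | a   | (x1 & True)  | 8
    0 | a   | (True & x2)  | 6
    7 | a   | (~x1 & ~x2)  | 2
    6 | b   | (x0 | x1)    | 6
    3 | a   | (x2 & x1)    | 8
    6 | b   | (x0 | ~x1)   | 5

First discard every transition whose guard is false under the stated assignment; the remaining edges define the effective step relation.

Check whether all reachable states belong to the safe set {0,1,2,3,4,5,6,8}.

Answer: INVARIANT VIOLATED at state 7

Trace:
Allowed set {0,1,2,3,4,5,6,8}
Reach set: {0,2,7}
  0: ✓
  2: ✓
  7: VIOLATES
reach 7 via tau — violates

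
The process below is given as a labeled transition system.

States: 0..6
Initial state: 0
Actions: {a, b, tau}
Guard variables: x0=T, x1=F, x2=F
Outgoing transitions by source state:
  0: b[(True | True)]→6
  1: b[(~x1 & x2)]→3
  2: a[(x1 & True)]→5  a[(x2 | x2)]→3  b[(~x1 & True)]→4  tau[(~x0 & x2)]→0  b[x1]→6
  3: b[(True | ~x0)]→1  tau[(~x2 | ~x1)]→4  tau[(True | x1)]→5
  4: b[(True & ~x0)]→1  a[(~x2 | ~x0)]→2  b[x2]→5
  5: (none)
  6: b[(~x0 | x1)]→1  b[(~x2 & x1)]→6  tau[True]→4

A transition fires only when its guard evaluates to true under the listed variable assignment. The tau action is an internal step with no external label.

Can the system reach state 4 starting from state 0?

Answer: REACHABLE

Working:
After dropping false guards: 7 live edges.
depth 0: {0}
depth 1: {6}  total {0,6}
depth 2: {4}  total {0,4,6}
depth 3: {2}  total {0,2,4,6}
Reachable = {0,2,4,6}
Path to 4: b·tau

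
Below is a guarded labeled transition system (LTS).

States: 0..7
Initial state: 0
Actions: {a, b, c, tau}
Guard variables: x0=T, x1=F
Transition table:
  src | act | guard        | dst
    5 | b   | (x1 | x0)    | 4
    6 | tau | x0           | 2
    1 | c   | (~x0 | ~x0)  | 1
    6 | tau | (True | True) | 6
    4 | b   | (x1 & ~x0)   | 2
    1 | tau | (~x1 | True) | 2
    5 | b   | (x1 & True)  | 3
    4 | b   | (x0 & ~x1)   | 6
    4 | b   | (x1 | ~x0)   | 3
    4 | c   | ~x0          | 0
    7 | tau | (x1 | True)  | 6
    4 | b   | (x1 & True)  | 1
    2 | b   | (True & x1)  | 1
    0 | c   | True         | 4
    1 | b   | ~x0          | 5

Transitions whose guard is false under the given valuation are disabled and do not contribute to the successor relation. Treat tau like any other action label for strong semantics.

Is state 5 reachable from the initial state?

Guard filter leaves 7 enabled edge(s).
L0 = {0}
L1 = {4}  now seen {0,4}
L2 = {6}  now seen {0,4,6}
L3 = {2}  now seen {0,2,4,6}
Reachable = {0,2,4,6}

Answer: UNREACHABLE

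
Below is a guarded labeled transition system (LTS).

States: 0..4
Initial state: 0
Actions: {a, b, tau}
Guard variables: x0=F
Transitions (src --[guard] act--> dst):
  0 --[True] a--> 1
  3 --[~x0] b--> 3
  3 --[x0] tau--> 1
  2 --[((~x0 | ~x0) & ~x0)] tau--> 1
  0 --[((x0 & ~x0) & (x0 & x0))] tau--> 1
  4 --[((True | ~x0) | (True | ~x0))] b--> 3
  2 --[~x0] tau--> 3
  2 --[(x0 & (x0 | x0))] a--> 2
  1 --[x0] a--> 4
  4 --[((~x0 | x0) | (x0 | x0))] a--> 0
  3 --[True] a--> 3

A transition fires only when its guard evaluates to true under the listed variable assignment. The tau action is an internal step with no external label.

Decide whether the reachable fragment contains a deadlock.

R = {0,1}
  0: a→1  [deg 1]
  1: ∅  [deadlock]
trace reaching 1: a

Answer: DEADLOCK at state 1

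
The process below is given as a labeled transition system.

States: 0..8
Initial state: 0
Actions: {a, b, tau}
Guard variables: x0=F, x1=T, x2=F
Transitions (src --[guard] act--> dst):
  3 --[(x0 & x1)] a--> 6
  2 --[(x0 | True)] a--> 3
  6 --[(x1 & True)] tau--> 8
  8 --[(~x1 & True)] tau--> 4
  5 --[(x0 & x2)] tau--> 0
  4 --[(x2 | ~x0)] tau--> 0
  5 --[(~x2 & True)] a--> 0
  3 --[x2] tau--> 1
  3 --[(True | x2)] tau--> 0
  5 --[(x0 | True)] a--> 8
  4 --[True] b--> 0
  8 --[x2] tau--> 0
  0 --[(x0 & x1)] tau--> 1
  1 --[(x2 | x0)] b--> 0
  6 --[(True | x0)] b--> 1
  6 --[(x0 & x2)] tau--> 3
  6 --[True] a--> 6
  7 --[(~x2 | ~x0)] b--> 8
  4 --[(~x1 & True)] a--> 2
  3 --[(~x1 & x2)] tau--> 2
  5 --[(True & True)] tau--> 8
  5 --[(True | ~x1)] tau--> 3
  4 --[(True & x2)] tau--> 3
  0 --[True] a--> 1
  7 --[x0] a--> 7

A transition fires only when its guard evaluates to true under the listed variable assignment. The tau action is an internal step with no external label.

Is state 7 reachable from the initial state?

Answer: UNREACHABLE

Working:
13 transition(s) survive guard evaluation.
depth 0: {0}
depth 1: {1}  cumulative {0,1}
Reachable = {0,1}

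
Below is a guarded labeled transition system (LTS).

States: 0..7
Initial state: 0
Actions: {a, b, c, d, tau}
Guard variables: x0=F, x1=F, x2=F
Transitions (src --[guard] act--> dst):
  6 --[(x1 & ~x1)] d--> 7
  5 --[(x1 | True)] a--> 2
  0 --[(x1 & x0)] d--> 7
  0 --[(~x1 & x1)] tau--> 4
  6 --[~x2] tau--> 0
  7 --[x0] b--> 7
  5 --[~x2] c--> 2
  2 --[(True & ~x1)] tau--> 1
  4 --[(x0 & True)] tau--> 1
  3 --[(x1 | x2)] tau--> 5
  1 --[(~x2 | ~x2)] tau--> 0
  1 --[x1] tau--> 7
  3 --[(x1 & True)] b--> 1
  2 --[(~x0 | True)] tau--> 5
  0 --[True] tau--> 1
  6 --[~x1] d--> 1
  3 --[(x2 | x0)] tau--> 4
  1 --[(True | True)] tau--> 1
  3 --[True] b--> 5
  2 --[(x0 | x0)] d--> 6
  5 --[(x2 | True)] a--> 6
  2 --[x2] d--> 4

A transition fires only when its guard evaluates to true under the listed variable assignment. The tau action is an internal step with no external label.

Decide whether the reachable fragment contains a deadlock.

Answer: DEADLOCK-FREE

Trace:
R = {0,1}
  0: tau→1  [1 out]
  1: tau→0  tau→1  [2 out]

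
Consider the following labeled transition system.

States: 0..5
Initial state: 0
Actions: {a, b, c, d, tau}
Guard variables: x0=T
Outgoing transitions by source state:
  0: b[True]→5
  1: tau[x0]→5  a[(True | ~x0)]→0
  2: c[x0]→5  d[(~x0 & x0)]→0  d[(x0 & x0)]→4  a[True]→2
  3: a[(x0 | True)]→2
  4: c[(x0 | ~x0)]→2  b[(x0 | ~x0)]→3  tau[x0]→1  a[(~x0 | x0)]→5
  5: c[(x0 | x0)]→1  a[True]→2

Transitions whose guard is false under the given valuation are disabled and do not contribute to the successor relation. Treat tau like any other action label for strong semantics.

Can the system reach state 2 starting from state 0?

Answer: REACHABLE

Working:
Guard filter leaves 13 enabled edge(s).
Layer 0: {0}
Layer 1: {5}  now seen {0,5}
Layer 2: {1,2}  now seen {0,1,2,5}
Layer 3: {4}  now seen {0,1,2,4,5}
Layer 4: {3}  now seen {0,1,2,3,4,5}
Reachable = {0,1,2,3,4,5}
Path to 2: b·a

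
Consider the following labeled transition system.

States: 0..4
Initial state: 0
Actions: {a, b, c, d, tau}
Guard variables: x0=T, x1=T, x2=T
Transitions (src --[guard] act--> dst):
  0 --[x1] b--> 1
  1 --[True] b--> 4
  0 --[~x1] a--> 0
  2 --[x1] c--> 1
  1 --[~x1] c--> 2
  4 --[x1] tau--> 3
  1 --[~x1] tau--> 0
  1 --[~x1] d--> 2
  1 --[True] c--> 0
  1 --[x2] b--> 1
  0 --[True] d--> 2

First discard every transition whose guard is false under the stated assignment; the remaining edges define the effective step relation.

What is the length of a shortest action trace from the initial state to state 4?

BFS to 4:
  L0 = {0}
  L1 = {1,2}
  L2 = {4}
4 enters at depth 2; path b·b

Answer: 2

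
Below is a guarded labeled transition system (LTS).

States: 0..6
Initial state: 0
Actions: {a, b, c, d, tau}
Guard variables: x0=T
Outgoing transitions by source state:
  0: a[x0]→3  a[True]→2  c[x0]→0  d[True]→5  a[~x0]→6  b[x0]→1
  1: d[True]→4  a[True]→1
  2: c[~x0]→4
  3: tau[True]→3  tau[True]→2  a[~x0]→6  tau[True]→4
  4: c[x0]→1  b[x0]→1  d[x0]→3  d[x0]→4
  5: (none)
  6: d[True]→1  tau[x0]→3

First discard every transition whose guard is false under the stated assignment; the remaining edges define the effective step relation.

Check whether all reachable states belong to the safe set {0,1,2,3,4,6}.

Answer: INVARIANT VIOLATED at state 5

Analysis:
Safe = {0,1,2,3,4,6}
Reach set: {0,1,2,3,4,5}
  0: ✓
  1: ✓
  2: ✓
  3: ✓
  4: ✓
  5: VIOLATES
witness against invariant: d → 5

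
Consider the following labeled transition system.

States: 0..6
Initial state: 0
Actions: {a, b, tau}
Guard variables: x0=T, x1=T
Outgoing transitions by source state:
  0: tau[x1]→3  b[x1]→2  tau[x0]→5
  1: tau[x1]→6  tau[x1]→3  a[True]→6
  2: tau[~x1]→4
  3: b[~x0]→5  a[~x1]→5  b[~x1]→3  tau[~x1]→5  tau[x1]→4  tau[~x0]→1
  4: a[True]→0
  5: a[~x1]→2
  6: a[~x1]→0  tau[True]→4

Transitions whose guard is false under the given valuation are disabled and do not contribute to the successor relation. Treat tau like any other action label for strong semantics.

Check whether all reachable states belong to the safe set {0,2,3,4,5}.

Answer: INVARIANT HOLDS

Trace:
Safe = {0,2,3,4,5}
R = {0,2,3,4,5}
  0: safe
  2: safe
  3: safe
  4: safe
  5: safe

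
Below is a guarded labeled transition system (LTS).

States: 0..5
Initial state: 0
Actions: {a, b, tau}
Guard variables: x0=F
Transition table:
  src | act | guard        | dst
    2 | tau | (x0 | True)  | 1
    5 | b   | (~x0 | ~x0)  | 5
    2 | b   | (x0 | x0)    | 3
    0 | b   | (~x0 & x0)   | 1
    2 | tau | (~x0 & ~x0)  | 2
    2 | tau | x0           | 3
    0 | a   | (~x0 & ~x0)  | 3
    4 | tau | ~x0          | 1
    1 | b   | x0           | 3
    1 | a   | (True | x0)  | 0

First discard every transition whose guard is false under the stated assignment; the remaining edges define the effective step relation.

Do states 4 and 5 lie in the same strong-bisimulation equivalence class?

Refine partition for ~:
  P[0] = {{0,1,2,3,4,5}}
  P[1] = {{0,1},{2,4},{3},{5}}
  P[2] = {{0},{1},{2},{3},{4},{5}}
6 equivalence class(es) (converged in 3)
4∈{4}, 5∈{5}

Answer: NOT BISIMILAR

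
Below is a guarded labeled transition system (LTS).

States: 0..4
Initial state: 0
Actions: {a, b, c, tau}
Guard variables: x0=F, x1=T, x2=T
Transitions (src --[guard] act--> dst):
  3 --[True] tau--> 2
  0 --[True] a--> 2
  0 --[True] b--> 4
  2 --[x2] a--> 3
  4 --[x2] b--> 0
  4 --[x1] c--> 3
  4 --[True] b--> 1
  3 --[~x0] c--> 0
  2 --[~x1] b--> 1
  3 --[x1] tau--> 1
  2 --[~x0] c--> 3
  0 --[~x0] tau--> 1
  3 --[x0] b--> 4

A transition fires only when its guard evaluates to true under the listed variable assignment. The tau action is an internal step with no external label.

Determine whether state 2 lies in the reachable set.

Answer: REACHABLE

Analysis:
Guard filter leaves 11 enabled edge(s).
L0 = {0}
L1 = {1,2,4}  total {0,1,2,4}
L2 = {3}  total {0,1,2,3,4}
Reach set: {0,1,2,3,4}
witness 2: a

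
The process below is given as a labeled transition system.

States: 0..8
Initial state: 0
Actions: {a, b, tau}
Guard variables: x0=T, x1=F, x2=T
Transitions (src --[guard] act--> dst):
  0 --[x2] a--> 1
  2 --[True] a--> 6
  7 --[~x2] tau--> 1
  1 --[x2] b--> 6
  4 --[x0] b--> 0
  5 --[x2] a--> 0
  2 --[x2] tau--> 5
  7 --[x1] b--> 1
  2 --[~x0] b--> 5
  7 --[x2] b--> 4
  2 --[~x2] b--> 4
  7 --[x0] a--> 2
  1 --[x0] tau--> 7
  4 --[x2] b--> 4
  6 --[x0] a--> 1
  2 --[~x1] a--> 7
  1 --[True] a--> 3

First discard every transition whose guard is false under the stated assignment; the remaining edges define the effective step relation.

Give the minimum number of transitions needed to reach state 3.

Answer: 2

Analysis:
Layered search for 3:
  L0 = {0}
  L1 = {1}
  L2 = {3,6,7}
3 enters at depth 2; path a·a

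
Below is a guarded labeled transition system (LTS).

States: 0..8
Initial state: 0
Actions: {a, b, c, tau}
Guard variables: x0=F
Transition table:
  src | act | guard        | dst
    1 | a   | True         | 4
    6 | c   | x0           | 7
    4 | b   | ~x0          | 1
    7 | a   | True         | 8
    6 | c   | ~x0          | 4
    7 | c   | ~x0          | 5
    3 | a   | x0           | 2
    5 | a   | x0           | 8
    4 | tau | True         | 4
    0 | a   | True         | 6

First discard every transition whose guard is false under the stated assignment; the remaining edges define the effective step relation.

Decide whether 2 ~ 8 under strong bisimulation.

Refine partition for ~:
  π0 = {{0,1,2,3,4,5,6,7,8}}
  π1 = {{0,1},{2,3,5,8},{4},{6},{7}}
  π2 = {{0},{1},{2,3,5,8},{4},{6},{7}}
stable after 3 split(s): 6 block(s)
[2]={2,3,5,8}  [8]={2,3,5,8}

Answer: BISIMILAR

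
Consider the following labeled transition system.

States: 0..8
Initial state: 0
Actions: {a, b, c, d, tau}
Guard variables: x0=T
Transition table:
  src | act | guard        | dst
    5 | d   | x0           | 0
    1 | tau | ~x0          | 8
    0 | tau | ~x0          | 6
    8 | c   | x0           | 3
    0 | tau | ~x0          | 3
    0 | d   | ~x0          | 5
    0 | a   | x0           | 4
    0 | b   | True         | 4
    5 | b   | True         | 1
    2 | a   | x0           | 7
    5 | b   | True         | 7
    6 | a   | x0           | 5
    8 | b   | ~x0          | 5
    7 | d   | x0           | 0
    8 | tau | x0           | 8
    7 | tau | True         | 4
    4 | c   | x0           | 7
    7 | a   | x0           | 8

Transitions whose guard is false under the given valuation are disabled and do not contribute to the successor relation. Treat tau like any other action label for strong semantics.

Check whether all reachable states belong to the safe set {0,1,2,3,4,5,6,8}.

Safe = {0,1,2,3,4,5,6,8}
Reachable = {0,3,4,7,8}
  0: ok
  3: ok
  4: ok
  7: outside
  8: ok
counterexample path to 7: a·c

Answer: INVARIANT VIOLATED at state 7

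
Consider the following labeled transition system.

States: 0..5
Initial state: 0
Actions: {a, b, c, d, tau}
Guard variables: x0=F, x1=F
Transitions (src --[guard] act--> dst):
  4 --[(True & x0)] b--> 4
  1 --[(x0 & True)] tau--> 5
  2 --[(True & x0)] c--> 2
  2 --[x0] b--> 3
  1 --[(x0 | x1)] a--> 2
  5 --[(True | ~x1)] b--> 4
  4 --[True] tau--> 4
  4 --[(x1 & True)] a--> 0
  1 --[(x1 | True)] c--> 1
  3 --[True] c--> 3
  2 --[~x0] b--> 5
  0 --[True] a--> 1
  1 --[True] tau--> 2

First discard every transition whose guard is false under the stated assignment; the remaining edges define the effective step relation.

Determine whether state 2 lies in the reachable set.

Guard filter leaves 7 enabled edge(s).
L0 = {0}
L1 = {1}  total {0,1}
L2 = {2}  total {0,1,2}
L3 = {5}  total {0,1,2,5}
L4 = {4}  total {0,1,2,4,5}
Reach set: {0,1,2,4,5}
witness 2: a·tau

Answer: REACHABLE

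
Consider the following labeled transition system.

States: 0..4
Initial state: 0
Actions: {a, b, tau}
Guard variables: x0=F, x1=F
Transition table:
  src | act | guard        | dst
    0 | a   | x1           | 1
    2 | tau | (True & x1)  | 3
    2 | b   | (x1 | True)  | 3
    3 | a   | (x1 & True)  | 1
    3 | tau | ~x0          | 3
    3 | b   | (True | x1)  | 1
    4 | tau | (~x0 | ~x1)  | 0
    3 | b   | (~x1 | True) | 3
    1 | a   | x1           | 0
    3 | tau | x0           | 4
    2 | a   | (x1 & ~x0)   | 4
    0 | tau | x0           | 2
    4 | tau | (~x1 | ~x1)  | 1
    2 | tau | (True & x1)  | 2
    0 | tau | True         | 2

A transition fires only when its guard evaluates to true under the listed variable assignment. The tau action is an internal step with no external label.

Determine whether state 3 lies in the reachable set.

Answer: REACHABLE

Trace:
Guard filter leaves 7 enabled edge(s).
depth 0: {0}
depth 1: {2}  cumulative {0,2}
depth 2: {3}  cumulative {0,2,3}
depth 3: {1}  cumulative {0,1,2,3}
R = {0,1,2,3}
trace reaching 3: tau·b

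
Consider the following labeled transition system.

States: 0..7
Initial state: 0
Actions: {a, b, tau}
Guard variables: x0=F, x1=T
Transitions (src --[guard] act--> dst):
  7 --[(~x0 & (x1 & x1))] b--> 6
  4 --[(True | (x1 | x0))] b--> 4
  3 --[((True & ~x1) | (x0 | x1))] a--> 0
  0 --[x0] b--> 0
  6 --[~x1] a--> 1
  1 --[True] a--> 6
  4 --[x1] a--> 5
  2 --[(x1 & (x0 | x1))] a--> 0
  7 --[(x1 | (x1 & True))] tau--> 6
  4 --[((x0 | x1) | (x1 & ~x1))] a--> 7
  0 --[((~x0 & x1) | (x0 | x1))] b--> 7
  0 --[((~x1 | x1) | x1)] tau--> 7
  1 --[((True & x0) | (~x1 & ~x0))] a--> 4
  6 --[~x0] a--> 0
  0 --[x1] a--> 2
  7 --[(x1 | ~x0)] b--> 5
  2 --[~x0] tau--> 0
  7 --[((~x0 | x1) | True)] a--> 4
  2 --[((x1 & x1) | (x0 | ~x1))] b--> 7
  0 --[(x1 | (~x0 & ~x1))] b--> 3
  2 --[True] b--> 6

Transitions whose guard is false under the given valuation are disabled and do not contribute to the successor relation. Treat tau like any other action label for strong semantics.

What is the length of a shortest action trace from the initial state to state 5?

Breadth-first toward 5:
  L0 = {0}
  L1 = {2,3,7}
  L2 = {4,5,6}
5 enters at depth 2; path b·b

Answer: 2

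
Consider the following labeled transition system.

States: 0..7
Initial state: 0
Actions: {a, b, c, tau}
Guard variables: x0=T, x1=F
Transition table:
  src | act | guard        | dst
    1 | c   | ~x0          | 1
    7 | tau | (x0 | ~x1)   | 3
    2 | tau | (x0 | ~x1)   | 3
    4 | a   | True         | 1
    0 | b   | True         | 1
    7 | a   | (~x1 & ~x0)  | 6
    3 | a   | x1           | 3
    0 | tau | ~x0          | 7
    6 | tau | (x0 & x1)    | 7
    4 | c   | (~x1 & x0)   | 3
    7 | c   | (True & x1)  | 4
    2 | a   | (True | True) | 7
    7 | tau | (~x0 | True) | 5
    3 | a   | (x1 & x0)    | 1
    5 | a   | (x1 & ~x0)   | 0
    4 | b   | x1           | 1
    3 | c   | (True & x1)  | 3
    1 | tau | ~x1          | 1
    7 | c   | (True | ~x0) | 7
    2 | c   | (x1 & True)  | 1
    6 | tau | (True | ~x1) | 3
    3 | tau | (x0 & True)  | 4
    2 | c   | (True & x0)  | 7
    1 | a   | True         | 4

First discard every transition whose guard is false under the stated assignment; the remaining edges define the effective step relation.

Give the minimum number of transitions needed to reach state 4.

Answer: 2

Analysis:
Breadth-first toward 4:
  Layer 0: {0}
  Layer 1: {1}
  Layer 2: {4}
depth(4)=2, e.g. b·a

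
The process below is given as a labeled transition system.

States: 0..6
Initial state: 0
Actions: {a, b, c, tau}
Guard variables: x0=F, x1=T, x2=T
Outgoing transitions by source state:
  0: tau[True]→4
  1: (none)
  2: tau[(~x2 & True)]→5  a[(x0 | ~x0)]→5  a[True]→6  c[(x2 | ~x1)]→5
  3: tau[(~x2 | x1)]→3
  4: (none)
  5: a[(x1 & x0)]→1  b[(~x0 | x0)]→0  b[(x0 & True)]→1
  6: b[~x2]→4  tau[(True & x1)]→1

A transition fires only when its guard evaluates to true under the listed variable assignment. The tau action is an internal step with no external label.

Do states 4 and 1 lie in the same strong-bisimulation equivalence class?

Answer: BISIMILAR

Working:
Compute ~ classes (split until stable):
  P[0] = {{0,1,2,3,4,5,6}}
  P[1] = {{0,3,6},{1,4},{2},{5}}
  P[2] = {{0,6},{1,4},{2},{3},{5}}
stable after 3 split(s): 5 block(s)
class of 4: {1,4}; class of 1: {1,4}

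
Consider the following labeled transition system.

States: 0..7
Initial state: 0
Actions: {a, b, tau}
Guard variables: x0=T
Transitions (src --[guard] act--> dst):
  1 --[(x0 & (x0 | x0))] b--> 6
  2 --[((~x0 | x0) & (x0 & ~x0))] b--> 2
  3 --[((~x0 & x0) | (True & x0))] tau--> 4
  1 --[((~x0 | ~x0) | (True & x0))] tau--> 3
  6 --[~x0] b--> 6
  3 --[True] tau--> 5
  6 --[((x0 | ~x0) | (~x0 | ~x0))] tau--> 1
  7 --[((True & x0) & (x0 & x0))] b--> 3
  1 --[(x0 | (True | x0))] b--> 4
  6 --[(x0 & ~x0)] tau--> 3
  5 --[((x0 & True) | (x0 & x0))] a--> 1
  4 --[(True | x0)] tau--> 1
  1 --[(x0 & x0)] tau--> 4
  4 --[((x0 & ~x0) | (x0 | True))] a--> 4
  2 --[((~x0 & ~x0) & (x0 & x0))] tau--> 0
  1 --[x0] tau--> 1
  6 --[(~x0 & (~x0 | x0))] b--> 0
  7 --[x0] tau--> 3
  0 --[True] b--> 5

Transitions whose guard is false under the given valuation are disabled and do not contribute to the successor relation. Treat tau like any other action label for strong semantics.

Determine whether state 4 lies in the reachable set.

After dropping false guards: 14 live edges.
depth 0: {0}
depth 1: {5}  cumulative {0,5}
depth 2: {1}  cumulative {0,1,5}
depth 3: {3,4,6}  cumulative {0,1,3,4,5,6}
Reachable = {0,1,3,4,5,6}
witness 4: b·a·b

Answer: REACHABLE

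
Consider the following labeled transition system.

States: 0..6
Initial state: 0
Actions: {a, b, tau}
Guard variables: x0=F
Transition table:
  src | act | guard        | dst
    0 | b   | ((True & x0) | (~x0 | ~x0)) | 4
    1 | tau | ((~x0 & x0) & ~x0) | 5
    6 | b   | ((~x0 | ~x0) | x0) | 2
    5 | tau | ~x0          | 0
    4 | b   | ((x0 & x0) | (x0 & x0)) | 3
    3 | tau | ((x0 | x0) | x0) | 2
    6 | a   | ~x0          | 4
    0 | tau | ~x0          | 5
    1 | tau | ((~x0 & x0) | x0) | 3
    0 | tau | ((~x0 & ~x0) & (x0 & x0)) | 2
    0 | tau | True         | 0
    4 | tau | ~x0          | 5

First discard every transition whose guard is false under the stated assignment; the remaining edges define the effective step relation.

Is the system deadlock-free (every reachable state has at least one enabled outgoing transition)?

Reach set: {0,4,5}
  0: b→4  tau→0  tau→5  [deg 3]
  4: tau→5  [deg 1]
  5: tau→0  [deg 1]

Answer: DEADLOCK-FREE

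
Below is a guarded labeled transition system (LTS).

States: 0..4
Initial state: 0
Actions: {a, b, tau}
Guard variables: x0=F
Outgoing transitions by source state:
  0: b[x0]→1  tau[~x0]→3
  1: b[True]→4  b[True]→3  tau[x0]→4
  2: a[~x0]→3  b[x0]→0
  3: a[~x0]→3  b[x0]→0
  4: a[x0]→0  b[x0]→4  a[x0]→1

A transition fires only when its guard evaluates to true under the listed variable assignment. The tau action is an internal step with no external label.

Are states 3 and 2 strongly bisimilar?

Bisimulation quotient by refinement:
  P[0] = {{0,1,2,3,4}}
  P[1] = {{0},{1},{2,3},{4}}
4 equivalence class(es) (converged in 2)
class of 3: {2,3}; class of 2: {2,3}

Answer: BISIMILAR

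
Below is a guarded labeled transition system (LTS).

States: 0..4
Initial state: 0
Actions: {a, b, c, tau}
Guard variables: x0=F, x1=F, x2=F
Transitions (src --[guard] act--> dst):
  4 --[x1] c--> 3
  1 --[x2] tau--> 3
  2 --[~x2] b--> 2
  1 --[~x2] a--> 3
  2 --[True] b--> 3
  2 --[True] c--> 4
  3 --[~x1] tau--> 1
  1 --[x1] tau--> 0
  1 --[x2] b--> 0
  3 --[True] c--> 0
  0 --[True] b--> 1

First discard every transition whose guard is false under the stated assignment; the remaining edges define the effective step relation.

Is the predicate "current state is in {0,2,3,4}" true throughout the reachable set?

Safe = {0,2,3,4}
Reachable = {0,1,3}
  0: ✓
  1: ✗ unsafe
  3: ✓
reach 1 via b — violates

Answer: INVARIANT VIOLATED at state 1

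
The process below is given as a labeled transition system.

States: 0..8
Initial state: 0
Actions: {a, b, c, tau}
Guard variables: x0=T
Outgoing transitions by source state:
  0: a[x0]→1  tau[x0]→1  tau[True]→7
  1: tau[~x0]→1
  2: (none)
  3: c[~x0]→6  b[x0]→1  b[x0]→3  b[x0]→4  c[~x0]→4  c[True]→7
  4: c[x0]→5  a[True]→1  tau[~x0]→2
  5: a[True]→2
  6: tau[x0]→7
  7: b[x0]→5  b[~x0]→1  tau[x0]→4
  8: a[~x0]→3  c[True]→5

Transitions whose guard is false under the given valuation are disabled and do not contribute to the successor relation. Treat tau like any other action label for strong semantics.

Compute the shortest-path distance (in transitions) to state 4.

Answer: 2

Analysis:
BFS to 4:
  L0 = {0}
  L1 = {1,7}
  L2 = {4,5}
depth(4)=2, e.g. tau·tau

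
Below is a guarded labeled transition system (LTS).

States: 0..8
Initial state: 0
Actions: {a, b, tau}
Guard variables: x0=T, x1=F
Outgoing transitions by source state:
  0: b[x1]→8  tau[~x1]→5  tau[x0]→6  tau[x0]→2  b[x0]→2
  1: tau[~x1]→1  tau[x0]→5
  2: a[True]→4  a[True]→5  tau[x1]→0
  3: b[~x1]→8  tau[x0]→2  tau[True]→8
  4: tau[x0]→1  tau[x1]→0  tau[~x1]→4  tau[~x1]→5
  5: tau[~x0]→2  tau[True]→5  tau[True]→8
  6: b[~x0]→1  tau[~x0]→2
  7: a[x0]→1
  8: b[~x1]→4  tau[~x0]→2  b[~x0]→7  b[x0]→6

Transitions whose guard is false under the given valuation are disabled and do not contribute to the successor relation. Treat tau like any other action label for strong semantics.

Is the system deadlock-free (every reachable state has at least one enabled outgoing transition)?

Answer: DEADLOCK at state 6

Analysis:
Reach set: {0,1,2,4,5,6,8}
  0: b→2  tau→2  tau→5  tau→6  [deg 4]
  1: tau→1  tau→5  [deg 2]
  2: a→4  a→5  [deg 2]
  4: tau→1  tau→4  tau→5  [deg 3]
  5: tau→5  tau→8  [deg 2]
  6: ∅  [no exit]
  8: b→4  b→6  [deg 2]
witness 6: tau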